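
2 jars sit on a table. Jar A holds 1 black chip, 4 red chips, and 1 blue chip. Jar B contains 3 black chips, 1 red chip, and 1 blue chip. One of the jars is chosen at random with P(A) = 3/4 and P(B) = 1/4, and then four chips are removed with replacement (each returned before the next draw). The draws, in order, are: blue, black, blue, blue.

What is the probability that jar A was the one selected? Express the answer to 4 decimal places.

For each hypothesis, P(data | H) works out to: P(data | jar A) = (1/6)(1/6)(1/6)(1/6) = 0.0007716; P(data | jar B) = (1/5)(3/5)(1/5)(1/5) = 0.0048.
Multiplying each by its prior: 3/4 · 0.0007716 = 0.0005787, 1/4 · 0.0048 = 0.0012; summing to 0.0017787.
By Bayes' rule, P(jar A | data) = (0.0005787) / (0.0017787) = 0.32535.

0.3254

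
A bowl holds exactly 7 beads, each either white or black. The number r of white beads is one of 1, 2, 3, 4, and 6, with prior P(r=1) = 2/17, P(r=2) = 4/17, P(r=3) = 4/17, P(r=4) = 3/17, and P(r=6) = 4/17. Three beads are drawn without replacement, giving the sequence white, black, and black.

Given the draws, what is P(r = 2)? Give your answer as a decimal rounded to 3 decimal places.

0.367

For each hypothesis, P(data | H) works out to: P(data | r = 1) = (1/7)(6/6)(5/5) = 0.14286; P(data | r = 2) = (2/7)(5/6)(4/5) = 0.19048; P(data | r = 3) = (3/7)(4/6)(3/5) = 0.17143; P(data | r = 4) = (4/7)(3/6)(2/5) = 0.11429; P(data | r = 6) = (6/7)(1/6)(0/5) = 0.
Multiplying each by its prior: 2/17 · 0.14286 = 0.016807, 4/17 · 0.19048 = 0.044818, 4/17 · 0.17143 = 0.040336, 3/17 · 0.11429 = 0.020168, 4/17 · 0 = 0; these sum to 0.12213.
So P(r = 2 | data) = (0.044818) / (0.12213) = 0.36697.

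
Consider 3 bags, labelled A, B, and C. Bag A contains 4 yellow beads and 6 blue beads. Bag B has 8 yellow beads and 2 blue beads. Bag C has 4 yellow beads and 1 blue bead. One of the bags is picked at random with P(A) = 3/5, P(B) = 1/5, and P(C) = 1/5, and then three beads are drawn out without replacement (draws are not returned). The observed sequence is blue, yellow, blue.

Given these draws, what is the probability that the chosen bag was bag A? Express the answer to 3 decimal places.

Compute the likelihood of the observed sequence for each case: P(data | bag A) = (6/10)(4/9)(5/8) = 1/6; P(data | bag B) = (2/10)(8/9)(1/8) = 1/45; P(data | bag C) = (1/5)(4/4)(0/3) = 0.
The prior-weighted likelihoods are 3/5 · 1/6 = 1/10, 1/5 · 1/45 = 1/225, 1/5 · 0 = 0; these sum to 47/450.
So P(bag A | data) = (1/10) / (47/450) = 45/47.

0.957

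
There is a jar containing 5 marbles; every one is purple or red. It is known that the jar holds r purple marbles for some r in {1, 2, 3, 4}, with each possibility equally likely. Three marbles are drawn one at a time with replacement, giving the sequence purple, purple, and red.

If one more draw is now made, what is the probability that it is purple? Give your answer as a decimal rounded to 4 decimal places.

Compute the likelihood of the observed sequence for each case: P(data | r = 1) = (1/5)(1/5)(4/5) = 4/125; P(data | r = 2) = (2/5)(2/5)(3/5) = 12/125; P(data | r = 3) = (3/5)(3/5)(2/5) = 18/125; P(data | r = 4) = (4/5)(4/5)(1/5) = 16/125.
Weighting by the prior gives 1/4 · 4/125 = 1/125, 1/4 · 12/125 = 3/125, 1/4 · 18/125 = 9/250, 1/4 · 16/125 = 4/125; with total 1/10.
Dividing through by the total gives posterior P(r = 1 | data) = 2/25, P(r = 2 | data) = 6/25, P(r = 3 | data) = 9/25, P(r = 4 | data) = 8/25.
So P(purple next | data) = Σ P(purple next | H) P(H | data) = (1/5)(2/25) + (2/5)(6/25) + (3/5)(9/25) + (4/5)(8/25) = 73/125.

0.5840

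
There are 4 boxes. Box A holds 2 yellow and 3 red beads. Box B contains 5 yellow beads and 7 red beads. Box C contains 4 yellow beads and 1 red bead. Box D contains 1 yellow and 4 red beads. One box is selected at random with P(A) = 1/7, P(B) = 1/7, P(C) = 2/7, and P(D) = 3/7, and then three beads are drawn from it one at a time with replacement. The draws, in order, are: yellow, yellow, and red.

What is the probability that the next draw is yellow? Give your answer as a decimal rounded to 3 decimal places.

0.555

Under each hypothesis, the probability of the observed sequence is: P(data | box A) = (2/5)(2/5)(3/5) = 0.096; P(data | box B) = (5/12)(5/12)(7/12) = 0.10127; P(data | box C) = (4/5)(4/5)(1/5) = 0.128; P(data | box D) = (1/5)(1/5)(4/5) = 0.032.
Multiplying each by its prior: 1/7 · 0.096 = 0.013714, 1/7 · 0.10127 = 0.014468, 2/7 · 0.128 = 0.036571, 3/7 · 0.032 = 0.013714; with total 0.078468.
The posterior is then P(box A | data) = 0.17478, P(box B | data) = 0.18438, P(box C | data) = 0.46607, P(box D | data) = 0.17478.
The predictive probability is P(yellow next | data) = (2/5)(0.17478) + (5/12)(0.18438) + (4/5)(0.46607) + (1/5)(0.17478) = 0.55455.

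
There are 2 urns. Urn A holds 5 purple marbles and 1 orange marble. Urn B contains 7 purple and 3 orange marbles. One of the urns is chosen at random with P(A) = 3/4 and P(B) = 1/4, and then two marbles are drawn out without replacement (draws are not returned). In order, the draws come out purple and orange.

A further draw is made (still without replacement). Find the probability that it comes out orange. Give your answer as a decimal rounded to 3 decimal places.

Compute the likelihood of the observed sequence for each case: P(data | urn A) = (5/6)(1/5) = 1/6; P(data | urn B) = (7/10)(3/9) = 7/30.
The prior-weighted likelihoods are 3/4 · 1/6 = 1/8, 1/4 · 7/30 = 7/120; with total 11/60.
The posterior is then P(urn A | data) = 15/22, P(urn B | data) = 7/22.
So P(orange next | data) = Σ P(orange next | H) P(H | data) = (0)(15/22) + (1/4)(7/22) = 7/88.

0.080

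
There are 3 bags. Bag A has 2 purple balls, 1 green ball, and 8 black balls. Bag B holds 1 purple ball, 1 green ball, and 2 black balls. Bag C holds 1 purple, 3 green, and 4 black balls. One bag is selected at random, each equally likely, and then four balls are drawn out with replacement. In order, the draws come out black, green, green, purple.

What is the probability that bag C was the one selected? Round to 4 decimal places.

0.4967

Under each hypothesis, the probability of the observed sequence is: P(data | bag A) = (8/11)(1/11)(1/11)(2/11) = 0.0010928; P(data | bag B) = (2/4)(1/4)(1/4)(1/4) = 0.0078125; P(data | bag C) = (4/8)(3/8)(3/8)(1/8) = 0.0087891.
Multiplying each by its prior: 1/3 · 0.0010928 = 0.00036427, 1/3 · 0.0078125 = 0.0026042, 1/3 · 0.0087891 = 0.0029297; these sum to 0.0058981.
Therefore the posterior P(bag C | data) = (0.0029297) / (0.0058981) = 0.49671.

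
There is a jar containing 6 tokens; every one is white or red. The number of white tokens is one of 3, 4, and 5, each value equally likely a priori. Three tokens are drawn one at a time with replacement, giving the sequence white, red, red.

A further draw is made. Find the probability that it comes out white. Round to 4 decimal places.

Compute the likelihood of the observed sequence for each case: P(data | r = 3) = (3/6)(3/6)(3/6) = 1/8; P(data | r = 4) = (4/6)(2/6)(2/6) = 2/27; P(data | r = 5) = (5/6)(1/6)(1/6) = 5/216.
Weighting by the prior gives 1/3 · 1/8 = 1/24, 1/3 · 2/27 = 2/81, 1/3 · 5/216 = 5/648; summing to 2/27.
Normalising, the posterior is P(r = 3 | data) = 9/16, P(r = 4 | data) = 1/3, P(r = 5 | data) = 5/48.
The predictive probability is P(white next | data) = (1/2)(9/16) + (2/3)(1/3) + (5/6)(5/48) = 85/144.

0.5903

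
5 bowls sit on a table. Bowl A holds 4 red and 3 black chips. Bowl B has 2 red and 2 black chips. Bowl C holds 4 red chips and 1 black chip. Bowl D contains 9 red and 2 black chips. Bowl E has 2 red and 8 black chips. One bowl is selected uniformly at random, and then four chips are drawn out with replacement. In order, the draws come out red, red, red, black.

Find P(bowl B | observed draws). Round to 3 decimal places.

0.178

Compute the likelihood of the observed sequence for each case: P(data | bowl A) = (4/7)(4/7)(4/7)(3/7) = 0.079967; P(data | bowl B) = (2/4)(2/4)(2/4)(2/4) = 0.0625; P(data | bowl C) = (4/5)(4/5)(4/5)(1/5) = 0.1024; P(data | bowl D) = (9/11)(9/11)(9/11)(2/11) = 0.099583; P(data | bowl E) = (2/10)(2/10)(2/10)(8/10) = 0.0064.
Weighting by the prior gives 1/5 · 0.079967 = 0.015993, 1/5 · 0.0625 = 0.0125, 1/5 · 0.1024 = 0.02048, 1/5 · 0.099583 = 0.019917, 1/5 · 0.0064 = 0.00128; with total 0.07017.
Hence P(bowl B | data) = (0.0125) / (0.07017) = 0.17814.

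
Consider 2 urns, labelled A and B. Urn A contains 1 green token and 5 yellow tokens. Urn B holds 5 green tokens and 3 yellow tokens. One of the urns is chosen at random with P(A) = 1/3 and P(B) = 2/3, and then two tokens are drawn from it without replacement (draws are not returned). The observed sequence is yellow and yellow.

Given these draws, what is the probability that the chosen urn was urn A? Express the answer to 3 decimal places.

For each hypothesis, P(data | H) works out to: P(data | urn A) = (5/6)(4/5) = 2/3; P(data | urn B) = (3/8)(2/7) = 3/28.
Weighting by the prior gives 1/3 · 2/3 = 2/9, 2/3 · 3/28 = 1/14; with total 37/126.
By Bayes' rule, P(urn A | data) = (2/9) / (37/126) = 28/37.

0.757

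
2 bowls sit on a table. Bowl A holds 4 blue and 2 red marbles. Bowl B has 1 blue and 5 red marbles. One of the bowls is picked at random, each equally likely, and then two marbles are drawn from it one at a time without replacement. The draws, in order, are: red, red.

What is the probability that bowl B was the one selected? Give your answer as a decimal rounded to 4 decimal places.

Under each hypothesis, the probability of the observed sequence is: P(data | bowl A) = (2/6)(1/5) = 1/15; P(data | bowl B) = (5/6)(4/5) = 2/3.
Weighting by the prior gives 1/2 · 1/15 = 1/30, 1/2 · 2/3 = 1/3; these sum to 11/30.
Hence P(bowl B | data) = (1/3) / (11/30) = 10/11.

0.9091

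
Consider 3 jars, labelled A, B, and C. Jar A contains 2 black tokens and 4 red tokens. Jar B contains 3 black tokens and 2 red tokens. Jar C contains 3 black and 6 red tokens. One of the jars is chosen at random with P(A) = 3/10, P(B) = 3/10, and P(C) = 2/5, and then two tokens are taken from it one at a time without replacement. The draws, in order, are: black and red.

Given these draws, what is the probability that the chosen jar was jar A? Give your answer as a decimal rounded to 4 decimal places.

For each hypothesis, P(data | H) works out to: P(data | jar A) = (2/6)(4/5) = 4/15; P(data | jar B) = (3/5)(2/4) = 3/10; P(data | jar C) = (3/9)(6/8) = 1/4.
The prior-weighted likelihoods are 3/10 · 4/15 = 2/25, 3/10 · 3/10 = 9/100, 2/5 · 1/4 = 1/10; summing to 27/100.
So P(jar A | data) = (2/25) / (27/100) = 8/27.

0.2963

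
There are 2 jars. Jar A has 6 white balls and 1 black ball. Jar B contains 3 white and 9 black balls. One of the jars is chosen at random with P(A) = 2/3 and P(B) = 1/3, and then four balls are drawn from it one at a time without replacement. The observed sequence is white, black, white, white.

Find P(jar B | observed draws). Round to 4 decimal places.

0.0157

The likelihood of the observed sequence under each hypothesis: P(data | jar A) = (6/7)(1/6)(5/5)(4/4) = 0.14286; P(data | jar B) = (3/12)(9/11)(2/10)(1/9) = 0.0045455.
The prior-weighted likelihoods are 2/3 · 0.14286 = 0.095238, 1/3 · 0.0045455 = 0.0015152; summing to 0.096753.
Therefore the posterior P(jar B | data) = (0.0015152) / (0.096753) = 0.01566.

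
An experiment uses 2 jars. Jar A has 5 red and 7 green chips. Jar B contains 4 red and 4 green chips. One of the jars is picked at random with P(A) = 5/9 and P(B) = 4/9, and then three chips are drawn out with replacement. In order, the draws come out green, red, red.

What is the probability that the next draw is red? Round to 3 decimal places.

0.458

For each hypothesis, P(data | H) works out to: P(data | jar A) = (7/12)(5/12)(5/12) = 0.10127; P(data | jar B) = (4/8)(4/8)(4/8) = 0.125.
Multiplying each by its prior: 5/9 · 0.10127 = 0.056263, 4/9 · 0.125 = 0.055556; with total 0.11182.
Dividing through by the total gives posterior P(jar A | data) = 0.50316, P(jar B | data) = 0.49684.
So P(red next | data) = Σ P(red next | H) P(H | data) = (5/12)(0.50316) + (1/2)(0.49684) = 0.45807.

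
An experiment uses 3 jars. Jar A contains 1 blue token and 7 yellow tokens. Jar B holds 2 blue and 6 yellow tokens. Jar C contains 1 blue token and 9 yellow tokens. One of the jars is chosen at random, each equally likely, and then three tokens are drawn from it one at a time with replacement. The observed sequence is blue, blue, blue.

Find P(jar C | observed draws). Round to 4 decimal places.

0.0538

Under each hypothesis, the probability of the observed sequence is: P(data | jar A) = (1/8)(1/8)(1/8) = 0.0019531; P(data | jar B) = (2/8)(2/8)(2/8) = 0.015625; P(data | jar C) = (1/10)(1/10)(1/10) = 0.001.
Weighting by the prior gives 1/3 · 0.0019531 = 0.00065104, 1/3 · 0.015625 = 0.0052083, 1/3 · 0.001 = 0.00033333; summing to 0.0061927.
Hence P(jar C | data) = (0.00033333) / (0.0061927) = 0.053827.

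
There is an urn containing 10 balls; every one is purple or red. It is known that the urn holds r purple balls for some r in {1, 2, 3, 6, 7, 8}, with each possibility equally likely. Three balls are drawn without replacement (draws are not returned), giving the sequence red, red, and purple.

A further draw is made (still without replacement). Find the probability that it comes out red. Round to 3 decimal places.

Under each hypothesis, the probability of the observed sequence is: P(data | r = 1) = (9/10)(8/9)(1/8) = 1/10; P(data | r = 2) = (8/10)(7/9)(2/8) = 7/45; P(data | r = 3) = (7/10)(6/9)(3/8) = 7/40; P(data | r = 6) = (4/10)(3/9)(6/8) = 1/10; P(data | r = 7) = (3/10)(2/9)(7/8) = 7/120; P(data | r = 8) = (2/10)(1/9)(8/8) = 1/45.
The prior-weighted likelihoods are 1/6 · 1/10 = 1/60, 1/6 · 7/45 = 7/270, 1/6 · 7/40 = 7/240, 1/6 · 1/10 = 1/60, 1/6 · 7/120 = 7/720, 1/6 · 1/45 = 1/270; with total 11/108.
The posterior is then P(r = 1 | data) = 9/55, P(r = 2 | data) = 14/55, P(r = 3 | data) = 63/220, P(r = 6 | data) = 9/55, P(r = 7 | data) = 21/220, P(r = 8 | data) = 2/55.
Averaging over the posterior, P(red next | data) = (1)(9/55) + (6/7)(14/55) + (5/7)(63/220) + (2/7)(9/55) + (1/7)(21/220) + (0)(2/55) = 249/385.

0.647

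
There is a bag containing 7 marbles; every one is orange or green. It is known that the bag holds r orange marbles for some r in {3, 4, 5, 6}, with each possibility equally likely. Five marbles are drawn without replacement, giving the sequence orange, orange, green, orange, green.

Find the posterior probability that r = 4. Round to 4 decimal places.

For each hypothesis, P(data | H) works out to: P(data | r = 3) = (3/7)(2/6)(4/5)(1/4)(3/3) = 1/35; P(data | r = 4) = (4/7)(3/6)(3/5)(2/4)(2/3) = 2/35; P(data | r = 5) = (5/7)(4/6)(2/5)(3/4)(1/3) = 1/21; P(data | r = 6) = (6/7)(5/6)(1/5)(4/4)(0/3) = 0.
The prior-weighted likelihoods are 1/4 · 1/35 = 1/140, 1/4 · 2/35 = 1/70, 1/4 · 1/21 = 1/84, 1/4 · 0 = 0; with total 1/30.
By Bayes' rule, P(r = 4 | data) = (1/70) / (1/30) = 3/7.

0.4286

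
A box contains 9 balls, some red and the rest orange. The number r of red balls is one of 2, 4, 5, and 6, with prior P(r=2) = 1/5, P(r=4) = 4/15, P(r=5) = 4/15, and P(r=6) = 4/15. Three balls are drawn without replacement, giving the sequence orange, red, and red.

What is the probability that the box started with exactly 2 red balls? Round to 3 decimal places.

Under each hypothesis, the probability of the observed sequence is: P(data | r = 2) = (7/9)(2/8)(1/7) = 0.027778; P(data | r = 4) = (5/9)(4/8)(3/7) = 0.11905; P(data | r = 5) = (4/9)(5/8)(4/7) = 0.15873; P(data | r = 6) = (3/9)(6/8)(5/7) = 0.17857.
Multiplying each by its prior: 1/5 · 0.027778 = 0.0055556, 4/15 · 0.11905 = 0.031746, 4/15 · 0.15873 = 0.042328, 4/15 · 0.17857 = 0.047619; summing to 0.12725.
Therefore the posterior P(r = 2 | data) = (0.0055556) / (0.12725) = 0.043659.

0.044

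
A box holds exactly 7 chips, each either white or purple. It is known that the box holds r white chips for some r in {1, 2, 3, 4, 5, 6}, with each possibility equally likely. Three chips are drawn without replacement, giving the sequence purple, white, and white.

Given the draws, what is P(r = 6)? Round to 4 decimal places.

Compute the likelihood of the observed sequence for each case: P(data | r = 1) = (6/7)(1/6)(0/5) = 0; P(data | r = 2) = (5/7)(2/6)(1/5) = 1/21; P(data | r = 3) = (4/7)(3/6)(2/5) = 4/35; P(data | r = 4) = (3/7)(4/6)(3/5) = 6/35; P(data | r = 5) = (2/7)(5/6)(4/5) = 4/21; P(data | r = 6) = (1/7)(6/6)(5/5) = 1/7.
The prior-weighted likelihoods are 1/6 · 0 = 0, 1/6 · 1/21 = 1/126, 1/6 · 4/35 = 2/105, 1/6 · 6/35 = 1/35, 1/6 · 4/21 = 2/63, 1/6 · 1/7 = 1/42; with total 1/9.
So P(r = 6 | data) = (1/42) / (1/9) = 3/14.

0.2143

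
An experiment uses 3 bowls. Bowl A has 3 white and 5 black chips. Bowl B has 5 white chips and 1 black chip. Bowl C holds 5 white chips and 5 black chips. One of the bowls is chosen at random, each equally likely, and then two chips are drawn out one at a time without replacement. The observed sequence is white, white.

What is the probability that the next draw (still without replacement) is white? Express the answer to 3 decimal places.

For each hypothesis, P(data | H) works out to: P(data | bowl A) = (3/8)(2/7) = 3/28; P(data | bowl B) = (5/6)(4/5) = 2/3; P(data | bowl C) = (5/10)(4/9) = 2/9.
Multiplying each by its prior: 1/3 · 3/28 = 1/28, 1/3 · 2/3 = 2/9, 1/3 · 2/9 = 2/27; with total 251/756.
The posterior is then P(bowl A | data) = 27/251, P(bowl B | data) = 168/251, P(bowl C | data) = 56/251.
Averaging over the posterior, P(white next | data) = (1/6)(27/251) + (3/4)(168/251) + (3/8)(56/251) = 303/502.

0.604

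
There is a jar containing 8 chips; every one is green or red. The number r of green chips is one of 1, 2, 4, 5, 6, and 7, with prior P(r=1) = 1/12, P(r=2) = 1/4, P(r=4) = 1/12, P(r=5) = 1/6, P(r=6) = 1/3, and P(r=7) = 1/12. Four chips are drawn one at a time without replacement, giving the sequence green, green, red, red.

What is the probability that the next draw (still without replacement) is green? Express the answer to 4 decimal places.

The likelihood of the observed sequence under each hypothesis: P(data | r = 1) = (1/8)(0/7) = 0; P(data | r = 2) = (2/8)(1/7)(6/6)(5/5) = 0.035714; P(data | r = 4) = (4/8)(3/7)(4/6)(3/5) = 0.085714; P(data | r = 5) = (5/8)(4/7)(3/6)(2/5) = 0.071429; P(data | r = 6) = (6/8)(5/7)(2/6)(1/5) = 0.035714; P(data | r = 7) = (7/8)(6/7)(1/6)(0/5) = 0.
Weighting by the prior gives 1/12 · 0 = 0, 1/4 · 0.035714 = 0.0089286, 1/12 · 0.085714 = 0.0071429, 1/6 · 0.071429 = 0.011905, 1/3 · 0.035714 = 0.011905, 1/12 · 0 = 0; with total 0.039881.
The posterior is then P(r = 1 | data) = 0, P(r = 2 | data) = 0.22388, P(r = 4 | data) = 0.1791, P(r = 5 | data) = 0.29851, P(r = 6 | data) = 0.29851, P(r = 7 | data) = 0.
Averaging over the posterior, P(green next | data) = (0)(0.22388) + (1/2)(0.1791) + (3/4)(0.29851) + (1)(0.29851) = 0.61194.

0.6119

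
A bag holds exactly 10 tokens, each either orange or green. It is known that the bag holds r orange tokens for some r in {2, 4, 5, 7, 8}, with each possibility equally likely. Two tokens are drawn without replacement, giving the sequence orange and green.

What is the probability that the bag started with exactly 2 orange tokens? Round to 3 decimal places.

Under each hypothesis, the probability of the observed sequence is: P(data | r = 2) = (2/10)(8/9) = 8/45; P(data | r = 4) = (4/10)(6/9) = 4/15; P(data | r = 5) = (5/10)(5/9) = 5/18; P(data | r = 7) = (7/10)(3/9) = 7/30; P(data | r = 8) = (8/10)(2/9) = 8/45.
Weighting by the prior gives 1/5 · 8/45 = 8/225, 1/5 · 4/15 = 4/75, 1/5 · 5/18 = 1/18, 1/5 · 7/30 = 7/150, 1/5 · 8/45 = 8/225; these sum to 17/75.
Hence P(r = 2 | data) = (8/225) / (17/75) = 8/51.

0.157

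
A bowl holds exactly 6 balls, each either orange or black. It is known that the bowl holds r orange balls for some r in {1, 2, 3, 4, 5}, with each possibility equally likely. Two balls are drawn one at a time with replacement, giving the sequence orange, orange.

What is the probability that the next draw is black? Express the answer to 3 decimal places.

The likelihood of the observed sequence under each hypothesis: P(data | r = 1) = (1/6)(1/6) = 1/36; P(data | r = 2) = (2/6)(2/6) = 1/9; P(data | r = 3) = (3/6)(3/6) = 1/4; P(data | r = 4) = (4/6)(4/6) = 4/9; P(data | r = 5) = (5/6)(5/6) = 25/36.
The prior-weighted likelihoods are 1/5 · 1/36 = 1/180, 1/5 · 1/9 = 1/45, 1/5 · 1/4 = 1/20, 1/5 · 4/9 = 4/45, 1/5 · 25/36 = 5/36; summing to 11/36.
The posterior is then P(r = 1 | data) = 1/55, P(r = 2 | data) = 4/55, P(r = 3 | data) = 9/55, P(r = 4 | data) = 16/55, P(r = 5 | data) = 5/11.
Averaging over the posterior, P(black next | data) = (5/6)(1/55) + (2/3)(4/55) + (1/2)(9/55) + (1/3)(16/55) + (1/6)(5/11) = 7/22.

0.318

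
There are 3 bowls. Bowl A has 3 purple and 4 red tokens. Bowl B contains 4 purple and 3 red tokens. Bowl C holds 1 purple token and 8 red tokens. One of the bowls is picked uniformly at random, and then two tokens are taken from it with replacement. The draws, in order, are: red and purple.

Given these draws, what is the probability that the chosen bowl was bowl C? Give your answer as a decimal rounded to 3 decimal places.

Compute the likelihood of the observed sequence for each case: P(data | bowl A) = (4/7)(3/7) = 0.2449; P(data | bowl B) = (3/7)(4/7) = 0.2449; P(data | bowl C) = (8/9)(1/9) = 0.098765.
The prior-weighted likelihoods are 1/3 · 0.2449 = 0.081633, 1/3 · 0.2449 = 0.081633, 1/3 · 0.098765 = 0.032922; these sum to 0.19619.
Hence P(bowl C | data) = (0.032922) / (0.19619) = 0.16781.

0.168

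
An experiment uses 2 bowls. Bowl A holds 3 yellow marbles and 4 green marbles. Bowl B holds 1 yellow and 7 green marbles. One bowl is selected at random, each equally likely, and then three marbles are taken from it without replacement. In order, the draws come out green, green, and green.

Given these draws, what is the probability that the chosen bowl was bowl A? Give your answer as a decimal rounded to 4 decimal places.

Compute the likelihood of the observed sequence for each case: P(data | bowl A) = (4/7)(3/6)(2/5) = 4/35; P(data | bowl B) = (7/8)(6/7)(5/6) = 5/8.
The prior-weighted likelihoods are 1/2 · 4/35 = 2/35, 1/2 · 5/8 = 5/16; these sum to 207/560.
Therefore the posterior P(bowl A | data) = (2/35) / (207/560) = 32/207.

0.1546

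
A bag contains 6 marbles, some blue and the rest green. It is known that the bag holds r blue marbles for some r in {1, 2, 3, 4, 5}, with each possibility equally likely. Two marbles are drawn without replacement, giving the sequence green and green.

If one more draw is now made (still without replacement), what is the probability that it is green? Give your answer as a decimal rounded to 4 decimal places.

For each hypothesis, P(data | H) works out to: P(data | r = 1) = (5/6)(4/5) = 2/3; P(data | r = 2) = (4/6)(3/5) = 2/5; P(data | r = 3) = (3/6)(2/5) = 1/5; P(data | r = 4) = (2/6)(1/5) = 1/15; P(data | r = 5) = (1/6)(0/5) = 0.
The prior-weighted likelihoods are 1/5 · 2/3 = 2/15, 1/5 · 2/5 = 2/25, 1/5 · 1/5 = 1/25, 1/5 · 1/15 = 1/75, 1/5 · 0 = 0; these sum to 4/15.
Dividing through by the total gives posterior P(r = 1 | data) = 1/2, P(r = 2 | data) = 3/10, P(r = 3 | data) = 3/20, P(r = 4 | data) = 1/20, P(r = 5 | data) = 0.
So P(green next | data) = Σ P(green next | H) P(H | data) = (3/4)(1/2) + (1/2)(3/10) + (1/4)(3/20) + (0)(1/20) = 9/16.

0.5625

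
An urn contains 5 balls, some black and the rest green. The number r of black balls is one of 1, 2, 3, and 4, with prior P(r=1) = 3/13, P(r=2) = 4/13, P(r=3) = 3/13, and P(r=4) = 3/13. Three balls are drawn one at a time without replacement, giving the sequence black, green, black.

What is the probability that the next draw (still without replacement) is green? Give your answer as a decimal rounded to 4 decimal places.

0.4375

For each hypothesis, P(data | H) works out to: P(data | r = 1) = (1/5)(4/4)(0/3) = 0; P(data | r = 2) = (2/5)(3/4)(1/3) = 1/10; P(data | r = 3) = (3/5)(2/4)(2/3) = 1/5; P(data | r = 4) = (4/5)(1/4)(3/3) = 1/5.
Weighting by the prior gives 3/13 · 0 = 0, 4/13 · 1/10 = 2/65, 3/13 · 1/5 = 3/65, 3/13 · 1/5 = 3/65; summing to 8/65.
Dividing through by the total gives posterior P(r = 1 | data) = 0, P(r = 2 | data) = 1/4, P(r = 3 | data) = 3/8, P(r = 4 | data) = 3/8.
So P(green next | data) = Σ P(green next | H) P(H | data) = (1)(1/4) + (1/2)(3/8) + (0)(3/8) = 7/16.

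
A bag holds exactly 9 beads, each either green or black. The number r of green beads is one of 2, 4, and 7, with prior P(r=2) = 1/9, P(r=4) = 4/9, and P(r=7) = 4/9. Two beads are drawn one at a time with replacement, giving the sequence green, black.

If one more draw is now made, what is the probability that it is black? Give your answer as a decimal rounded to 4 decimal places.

0.4519

Compute the likelihood of the observed sequence for each case: P(data | r = 2) = (2/9)(7/9) = 14/81; P(data | r = 4) = (4/9)(5/9) = 20/81; P(data | r = 7) = (7/9)(2/9) = 14/81.
The prior-weighted likelihoods are 1/9 · 14/81 = 14/729, 4/9 · 20/81 = 80/729, 4/9 · 14/81 = 56/729; with total 50/243.
Dividing through by the total gives posterior P(r = 2 | data) = 7/75, P(r = 4 | data) = 8/15, P(r = 7 | data) = 28/75.
So P(black next | data) = Σ P(black next | H) P(H | data) = (7/9)(7/75) + (5/9)(8/15) + (2/9)(28/75) = 61/135.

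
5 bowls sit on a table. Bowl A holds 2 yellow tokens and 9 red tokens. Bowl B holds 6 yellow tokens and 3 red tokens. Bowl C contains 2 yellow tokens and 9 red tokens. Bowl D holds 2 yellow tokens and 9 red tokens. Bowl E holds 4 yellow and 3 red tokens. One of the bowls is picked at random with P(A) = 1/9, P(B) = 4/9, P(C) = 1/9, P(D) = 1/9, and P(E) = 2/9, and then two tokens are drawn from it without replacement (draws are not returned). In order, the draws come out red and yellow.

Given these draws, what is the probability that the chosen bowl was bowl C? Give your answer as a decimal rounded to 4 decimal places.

Compute the likelihood of the observed sequence for each case: P(data | bowl A) = (9/11)(2/10) = 0.16364; P(data | bowl B) = (3/9)(6/8) = 0.25; P(data | bowl C) = (9/11)(2/10) = 0.16364; P(data | bowl D) = (9/11)(2/10) = 0.16364; P(data | bowl E) = (3/7)(4/6) = 0.28571.
The prior-weighted likelihoods are 1/9 · 0.16364 = 0.018182, 4/9 · 0.25 = 0.11111, 1/9 · 0.16364 = 0.018182, 1/9 · 0.16364 = 0.018182, 2/9 · 0.28571 = 0.063492; with total 0.22915.
Therefore the posterior P(bowl C | data) = (0.018182) / (0.22915) = 0.079345.

0.0793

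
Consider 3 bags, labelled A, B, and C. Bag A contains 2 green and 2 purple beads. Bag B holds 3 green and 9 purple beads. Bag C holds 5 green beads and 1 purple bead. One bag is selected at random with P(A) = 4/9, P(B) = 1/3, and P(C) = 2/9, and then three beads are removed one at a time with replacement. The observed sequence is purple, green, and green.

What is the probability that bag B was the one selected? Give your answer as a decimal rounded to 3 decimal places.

0.161

Compute the likelihood of the observed sequence for each case: P(data | bag A) = (2/4)(2/4)(2/4) = 0.125; P(data | bag B) = (9/12)(3/12)(3/12) = 0.046875; P(data | bag C) = (1/6)(5/6)(5/6) = 0.11574.
Weighting by the prior gives 4/9 · 0.125 = 0.055556, 1/3 · 0.046875 = 0.015625, 2/9 · 0.11574 = 0.02572; summing to 0.096901.
So P(bag B | data) = (0.015625) / (0.096901) = 0.16125.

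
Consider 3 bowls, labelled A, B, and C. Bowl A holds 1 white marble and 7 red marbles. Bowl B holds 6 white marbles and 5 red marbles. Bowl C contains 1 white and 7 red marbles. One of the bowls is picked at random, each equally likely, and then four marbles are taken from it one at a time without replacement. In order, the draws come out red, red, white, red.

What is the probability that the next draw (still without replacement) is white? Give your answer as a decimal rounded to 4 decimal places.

For each hypothesis, P(data | H) works out to: P(data | bowl A) = (7/8)(6/7)(1/6)(5/5) = 1/8; P(data | bowl B) = (5/11)(4/10)(6/9)(3/8) = 1/22; P(data | bowl C) = (7/8)(6/7)(1/6)(5/5) = 1/8.
Weighting by the prior gives 1/3 · 1/8 = 1/24, 1/3 · 1/22 = 1/66, 1/3 · 1/8 = 1/24; with total 13/132.
The posterior is then P(bowl A | data) = 11/26, P(bowl B | data) = 2/13, P(bowl C | data) = 11/26.
Averaging over the posterior, P(white next | data) = (0)(11/26) + (5/7)(2/13) + (0)(11/26) = 10/91.

0.1099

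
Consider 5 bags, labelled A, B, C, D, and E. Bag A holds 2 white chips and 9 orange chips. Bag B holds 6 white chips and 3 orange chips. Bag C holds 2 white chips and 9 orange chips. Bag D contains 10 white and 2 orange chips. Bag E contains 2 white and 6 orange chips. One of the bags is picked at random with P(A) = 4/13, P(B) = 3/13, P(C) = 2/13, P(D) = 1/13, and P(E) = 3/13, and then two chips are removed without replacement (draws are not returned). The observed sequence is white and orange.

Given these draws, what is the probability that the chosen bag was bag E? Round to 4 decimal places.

0.2545

Under each hypothesis, the probability of the observed sequence is: P(data | bag A) = (2/11)(9/10) = 0.16364; P(data | bag B) = (6/9)(3/8) = 0.25; P(data | bag C) = (2/11)(9/10) = 0.16364; P(data | bag D) = (10/12)(2/11) = 0.15152; P(data | bag E) = (2/8)(6/7) = 0.21429.
The prior-weighted likelihoods are 4/13 · 0.16364 = 0.05035, 3/13 · 0.25 = 0.057692, 2/13 · 0.16364 = 0.025175, 1/13 · 0.15152 = 0.011655, 3/13 · 0.21429 = 0.049451; these sum to 0.19432.
Therefore the posterior P(bag E | data) = (0.049451) / (0.19432) = 0.25448.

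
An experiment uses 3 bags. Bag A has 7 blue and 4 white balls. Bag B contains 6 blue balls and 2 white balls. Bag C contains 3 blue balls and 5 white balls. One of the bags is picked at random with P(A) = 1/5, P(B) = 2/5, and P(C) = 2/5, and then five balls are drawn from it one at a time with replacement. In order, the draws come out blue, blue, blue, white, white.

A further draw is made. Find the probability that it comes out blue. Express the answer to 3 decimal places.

For each hypothesis, P(data | H) works out to: P(data | bag A) = (7/11)(7/11)(7/11)(4/11)(4/11) = 0.034076; P(data | bag B) = (6/8)(6/8)(6/8)(2/8)(2/8) = 0.026367; P(data | bag C) = (3/8)(3/8)(3/8)(5/8)(5/8) = 0.020599.
Weighting by the prior gives 1/5 · 0.034076 = 0.0068152, 2/5 · 0.026367 = 0.010547, 2/5 · 0.020599 = 0.0082397; summing to 0.025602.
Dividing through by the total gives posterior P(bag A | data) = 0.2662, P(bag B | data) = 0.41196, P(bag C | data) = 0.32184.
The predictive probability is P(blue next | data) = (7/11)(0.2662) + (3/4)(0.41196) + (3/8)(0.32184) = 0.59906.

0.599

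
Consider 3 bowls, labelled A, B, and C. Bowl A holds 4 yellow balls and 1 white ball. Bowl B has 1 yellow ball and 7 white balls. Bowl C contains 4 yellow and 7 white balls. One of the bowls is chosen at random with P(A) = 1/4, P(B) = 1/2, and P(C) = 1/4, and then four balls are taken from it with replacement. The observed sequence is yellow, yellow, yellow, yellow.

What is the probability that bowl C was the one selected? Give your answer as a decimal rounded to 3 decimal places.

Compute the likelihood of the observed sequence for each case: P(data | bowl A) = (4/5)(4/5)(4/5)(4/5) = 0.4096; P(data | bowl B) = (1/8)(1/8)(1/8)(1/8) = 0.00024414; P(data | bowl C) = (4/11)(4/11)(4/11)(4/11) = 0.017485.
Weighting by the prior gives 1/4 · 0.4096 = 0.1024, 1/2 · 0.00024414 = 0.00012207, 1/4 · 0.017485 = 0.0043713; with total 0.10689.
By Bayes' rule, P(bowl C | data) = (0.0043713) / (0.10689) = 0.040894.

0.041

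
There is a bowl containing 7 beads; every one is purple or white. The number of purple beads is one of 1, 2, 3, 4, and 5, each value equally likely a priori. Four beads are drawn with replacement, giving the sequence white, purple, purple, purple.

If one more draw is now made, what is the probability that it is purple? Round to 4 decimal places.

0.5820

Compute the likelihood of the observed sequence for each case: P(data | r = 1) = (6/7)(1/7)(1/7)(1/7) = 0.002499; P(data | r = 2) = (5/7)(2/7)(2/7)(2/7) = 0.01666; P(data | r = 3) = (4/7)(3/7)(3/7)(3/7) = 0.044981; P(data | r = 4) = (3/7)(4/7)(4/7)(4/7) = 0.079967; P(data | r = 5) = (2/7)(5/7)(5/7)(5/7) = 0.10412.
The prior-weighted likelihoods are 1/5 · 0.002499 = 0.00049979, 1/5 · 0.01666 = 0.0033319, 1/5 · 0.044981 = 0.0089963, 1/5 · 0.079967 = 0.015993, 1/5 · 0.10412 = 0.020825; these sum to 0.049646.
The posterior is then P(r = 1 | data) = 0.010067, P(r = 2 | data) = 0.067114, P(r = 3 | data) = 0.18121, P(r = 4 | data) = 0.32215, P(r = 5 | data) = 0.41946.
The predictive probability is P(purple next | data) = (1/7)(0.010067) + (2/7)(0.067114) + (3/7)(0.18121) + (4/7)(0.32215) + (5/7)(0.41946) = 0.58198.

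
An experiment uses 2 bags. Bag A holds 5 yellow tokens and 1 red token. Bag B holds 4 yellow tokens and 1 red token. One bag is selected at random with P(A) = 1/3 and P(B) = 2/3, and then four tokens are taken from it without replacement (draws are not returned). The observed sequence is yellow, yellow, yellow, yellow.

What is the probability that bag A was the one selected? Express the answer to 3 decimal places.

0.455

Under each hypothesis, the probability of the observed sequence is: P(data | bag A) = (5/6)(4/5)(3/4)(2/3) = 1/3; P(data | bag B) = (4/5)(3/4)(2/3)(1/2) = 1/5.
The prior-weighted likelihoods are 1/3 · 1/3 = 1/9, 2/3 · 1/5 = 2/15; summing to 11/45.
So P(bag A | data) = (1/9) / (11/45) = 5/11.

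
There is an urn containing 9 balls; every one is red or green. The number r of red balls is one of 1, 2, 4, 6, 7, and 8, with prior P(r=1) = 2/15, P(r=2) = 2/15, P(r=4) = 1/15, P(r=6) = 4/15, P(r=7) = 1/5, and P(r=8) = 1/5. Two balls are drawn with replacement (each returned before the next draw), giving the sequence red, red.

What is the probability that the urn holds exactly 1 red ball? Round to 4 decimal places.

0.0039

Compute the likelihood of the observed sequence for each case: P(data | r = 1) = (1/9)(1/9) = 0.012346; P(data | r = 2) = (2/9)(2/9) = 0.049383; P(data | r = 4) = (4/9)(4/9) = 0.19753; P(data | r = 6) = (6/9)(6/9) = 0.44444; P(data | r = 7) = (7/9)(7/9) = 0.60494; P(data | r = 8) = (8/9)(8/9) = 0.79012.
Multiplying each by its prior: 2/15 · 0.012346 = 0.0016461, 2/15 · 0.049383 = 0.0065844, 1/15 · 0.19753 = 0.013169, 4/15 · 0.44444 = 0.11852, 1/5 · 0.60494 = 0.12099, 1/5 · 0.79012 = 0.15802; summing to 0.41893.
So P(r = 1 | data) = (0.0016461) / (0.41893) = 0.0039293.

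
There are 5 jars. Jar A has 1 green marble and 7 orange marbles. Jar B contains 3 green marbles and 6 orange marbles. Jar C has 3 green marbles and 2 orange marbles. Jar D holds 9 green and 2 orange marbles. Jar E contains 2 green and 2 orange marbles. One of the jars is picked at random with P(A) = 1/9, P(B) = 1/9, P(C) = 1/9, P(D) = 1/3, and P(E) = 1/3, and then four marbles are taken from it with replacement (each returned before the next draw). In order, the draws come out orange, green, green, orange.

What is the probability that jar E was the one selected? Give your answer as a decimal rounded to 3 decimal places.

The likelihood of the observed sequence under each hypothesis: P(data | jar A) = (7/8)(1/8)(1/8)(7/8) = 0.011963; P(data | jar B) = (6/9)(3/9)(3/9)(6/9) = 0.049383; P(data | jar C) = (2/5)(3/5)(3/5)(2/5) = 0.0576; P(data | jar D) = (2/11)(9/11)(9/11)(2/11) = 0.02213; P(data | jar E) = (2/4)(2/4)(2/4)(2/4) = 0.0625.
The prior-weighted likelihoods are 1/9 · 0.011963 = 0.0013292, 1/9 · 0.049383 = 0.005487, 1/9 · 0.0576 = 0.0064, 1/3 · 0.02213 = 0.0073765, 1/3 · 0.0625 = 0.020833; with total 0.041426.
By Bayes' rule, P(jar E | data) = (0.020833) / (0.041426) = 0.5029.

0.503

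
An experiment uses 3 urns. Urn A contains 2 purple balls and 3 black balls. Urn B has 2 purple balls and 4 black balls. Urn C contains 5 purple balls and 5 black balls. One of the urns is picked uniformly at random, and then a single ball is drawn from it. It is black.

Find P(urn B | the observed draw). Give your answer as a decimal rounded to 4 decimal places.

For each hypothesis, P(data | H) works out to: P(data | urn A) = (3/5) = 3/5; P(data | urn B) = (4/6) = 2/3; P(data | urn C) = (5/10) = 1/2.
The prior-weighted likelihoods are 1/3 · 3/5 = 1/5, 1/3 · 2/3 = 2/9, 1/3 · 1/2 = 1/6; summing to 53/90.
Therefore the posterior P(urn B | data) = (2/9) / (53/90) = 20/53.

0.3774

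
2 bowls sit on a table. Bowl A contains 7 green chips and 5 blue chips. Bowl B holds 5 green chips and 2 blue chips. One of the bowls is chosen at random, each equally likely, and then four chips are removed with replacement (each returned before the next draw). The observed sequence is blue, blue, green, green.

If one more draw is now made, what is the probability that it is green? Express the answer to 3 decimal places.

0.637

Under each hypothesis, the probability of the observed sequence is: P(data | bowl A) = (5/12)(5/12)(7/12)(7/12) = 0.059076; P(data | bowl B) = (2/7)(2/7)(5/7)(5/7) = 0.041649.
Multiplying each by its prior: 1/2 · 0.059076 = 0.029538, 1/2 · 0.041649 = 0.020825; with total 0.050363.
The posterior is then P(bowl A | data) = 0.58651, P(bowl B | data) = 0.41349.
So P(green next | data) = Σ P(green next | H) P(H | data) = (7/12)(0.58651) + (5/7)(0.41349) = 0.63748.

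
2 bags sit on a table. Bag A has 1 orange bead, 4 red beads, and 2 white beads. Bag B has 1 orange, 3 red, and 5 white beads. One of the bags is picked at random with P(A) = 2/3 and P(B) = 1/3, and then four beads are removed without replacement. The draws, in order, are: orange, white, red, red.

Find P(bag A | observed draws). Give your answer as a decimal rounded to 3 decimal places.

Under each hypothesis, the probability of the observed sequence is: P(data | bag A) = (1/7)(2/6)(4/5)(3/4) = 0.028571; P(data | bag B) = (1/9)(5/8)(3/7)(2/6) = 0.0099206.
The prior-weighted likelihoods are 2/3 · 0.028571 = 0.019048, 1/3 · 0.0099206 = 0.0033069; with total 0.022354.
Hence P(bag A | data) = (0.019048) / (0.022354) = 0.85207.

0.852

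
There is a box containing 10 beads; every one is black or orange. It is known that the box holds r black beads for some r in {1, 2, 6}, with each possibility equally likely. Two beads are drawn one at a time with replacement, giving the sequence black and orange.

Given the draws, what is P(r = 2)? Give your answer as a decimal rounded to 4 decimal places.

0.3265

Under each hypothesis, the probability of the observed sequence is: P(data | r = 1) = (1/10)(9/10) = 9/100; P(data | r = 2) = (2/10)(8/10) = 4/25; P(data | r = 6) = (6/10)(4/10) = 6/25.
Weighting by the prior gives 1/3 · 9/100 = 3/100, 1/3 · 4/25 = 4/75, 1/3 · 6/25 = 2/25; these sum to 49/300.
Hence P(r = 2 | data) = (4/75) / (49/300) = 16/49.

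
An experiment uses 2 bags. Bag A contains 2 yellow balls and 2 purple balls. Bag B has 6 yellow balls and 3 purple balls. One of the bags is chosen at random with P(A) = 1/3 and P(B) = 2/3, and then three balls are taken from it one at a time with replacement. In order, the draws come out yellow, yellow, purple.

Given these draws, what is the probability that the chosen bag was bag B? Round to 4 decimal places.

0.7033

Compute the likelihood of the observed sequence for each case: P(data | bag A) = (2/4)(2/4)(2/4) = 1/8; P(data | bag B) = (6/9)(6/9)(3/9) = 4/27.
Weighting by the prior gives 1/3 · 1/8 = 1/24, 2/3 · 4/27 = 8/81; these sum to 91/648.
Hence P(bag B | data) = (8/81) / (91/648) = 64/91.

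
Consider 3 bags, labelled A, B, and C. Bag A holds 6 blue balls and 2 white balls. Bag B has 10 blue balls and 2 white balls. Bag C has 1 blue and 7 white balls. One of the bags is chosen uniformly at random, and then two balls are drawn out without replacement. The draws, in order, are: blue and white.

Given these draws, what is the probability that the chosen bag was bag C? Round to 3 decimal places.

The likelihood of the observed sequence under each hypothesis: P(data | bag A) = (6/8)(2/7) = 0.21429; P(data | bag B) = (10/12)(2/11) = 0.15152; P(data | bag C) = (1/8)(7/7) = 0.125.
Multiplying each by its prior: 1/3 · 0.21429 = 0.071429, 1/3 · 0.15152 = 0.050505, 1/3 · 0.125 = 0.041667; these sum to 0.1636.
Hence P(bag C | data) = (0.041667) / (0.1636) = 0.25469.

0.255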